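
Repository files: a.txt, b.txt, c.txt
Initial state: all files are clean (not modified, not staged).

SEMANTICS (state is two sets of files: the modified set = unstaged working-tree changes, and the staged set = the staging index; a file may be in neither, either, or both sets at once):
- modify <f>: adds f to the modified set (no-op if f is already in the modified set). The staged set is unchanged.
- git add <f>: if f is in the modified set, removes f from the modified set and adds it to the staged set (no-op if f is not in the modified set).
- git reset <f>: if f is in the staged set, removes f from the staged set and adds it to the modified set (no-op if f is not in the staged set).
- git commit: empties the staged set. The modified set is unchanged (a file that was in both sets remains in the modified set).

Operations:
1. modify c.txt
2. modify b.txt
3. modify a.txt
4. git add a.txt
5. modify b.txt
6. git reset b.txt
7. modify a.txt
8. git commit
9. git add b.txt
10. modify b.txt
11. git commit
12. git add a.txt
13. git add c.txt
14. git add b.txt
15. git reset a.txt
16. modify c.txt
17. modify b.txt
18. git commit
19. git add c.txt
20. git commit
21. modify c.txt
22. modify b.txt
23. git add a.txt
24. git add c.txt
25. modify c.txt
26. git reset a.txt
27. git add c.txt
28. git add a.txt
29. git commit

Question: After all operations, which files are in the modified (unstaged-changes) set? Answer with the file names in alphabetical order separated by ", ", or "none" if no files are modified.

After op 1 (modify c.txt): modified={c.txt} staged={none}
After op 2 (modify b.txt): modified={b.txt, c.txt} staged={none}
After op 3 (modify a.txt): modified={a.txt, b.txt, c.txt} staged={none}
After op 4 (git add a.txt): modified={b.txt, c.txt} staged={a.txt}
After op 5 (modify b.txt): modified={b.txt, c.txt} staged={a.txt}
After op 6 (git reset b.txt): modified={b.txt, c.txt} staged={a.txt}
After op 7 (modify a.txt): modified={a.txt, b.txt, c.txt} staged={a.txt}
After op 8 (git commit): modified={a.txt, b.txt, c.txt} staged={none}
After op 9 (git add b.txt): modified={a.txt, c.txt} staged={b.txt}
After op 10 (modify b.txt): modified={a.txt, b.txt, c.txt} staged={b.txt}
After op 11 (git commit): modified={a.txt, b.txt, c.txt} staged={none}
After op 12 (git add a.txt): modified={b.txt, c.txt} staged={a.txt}
After op 13 (git add c.txt): modified={b.txt} staged={a.txt, c.txt}
After op 14 (git add b.txt): modified={none} staged={a.txt, b.txt, c.txt}
After op 15 (git reset a.txt): modified={a.txt} staged={b.txt, c.txt}
After op 16 (modify c.txt): modified={a.txt, c.txt} staged={b.txt, c.txt}
After op 17 (modify b.txt): modified={a.txt, b.txt, c.txt} staged={b.txt, c.txt}
After op 18 (git commit): modified={a.txt, b.txt, c.txt} staged={none}
After op 19 (git add c.txt): modified={a.txt, b.txt} staged={c.txt}
After op 20 (git commit): modified={a.txt, b.txt} staged={none}
After op 21 (modify c.txt): modified={a.txt, b.txt, c.txt} staged={none}
After op 22 (modify b.txt): modified={a.txt, b.txt, c.txt} staged={none}
After op 23 (git add a.txt): modified={b.txt, c.txt} staged={a.txt}
After op 24 (git add c.txt): modified={b.txt} staged={a.txt, c.txt}
After op 25 (modify c.txt): modified={b.txt, c.txt} staged={a.txt, c.txt}
After op 26 (git reset a.txt): modified={a.txt, b.txt, c.txt} staged={c.txt}
After op 27 (git add c.txt): modified={a.txt, b.txt} staged={c.txt}
After op 28 (git add a.txt): modified={b.txt} staged={a.txt, c.txt}
After op 29 (git commit): modified={b.txt} staged={none}

Answer: b.txt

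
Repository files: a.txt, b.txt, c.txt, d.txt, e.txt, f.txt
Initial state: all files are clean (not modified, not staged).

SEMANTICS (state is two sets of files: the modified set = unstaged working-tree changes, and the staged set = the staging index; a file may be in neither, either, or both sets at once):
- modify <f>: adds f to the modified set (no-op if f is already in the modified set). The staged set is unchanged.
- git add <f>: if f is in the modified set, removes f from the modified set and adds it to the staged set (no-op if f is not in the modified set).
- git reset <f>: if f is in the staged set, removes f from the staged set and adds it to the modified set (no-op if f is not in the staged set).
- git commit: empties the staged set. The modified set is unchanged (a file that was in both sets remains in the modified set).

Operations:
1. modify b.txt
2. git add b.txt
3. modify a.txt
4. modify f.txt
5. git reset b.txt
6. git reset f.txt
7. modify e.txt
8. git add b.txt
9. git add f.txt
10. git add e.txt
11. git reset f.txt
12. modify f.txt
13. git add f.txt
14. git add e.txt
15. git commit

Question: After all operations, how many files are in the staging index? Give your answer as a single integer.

Answer: 0

Derivation:
After op 1 (modify b.txt): modified={b.txt} staged={none}
After op 2 (git add b.txt): modified={none} staged={b.txt}
After op 3 (modify a.txt): modified={a.txt} staged={b.txt}
After op 4 (modify f.txt): modified={a.txt, f.txt} staged={b.txt}
After op 5 (git reset b.txt): modified={a.txt, b.txt, f.txt} staged={none}
After op 6 (git reset f.txt): modified={a.txt, b.txt, f.txt} staged={none}
After op 7 (modify e.txt): modified={a.txt, b.txt, e.txt, f.txt} staged={none}
After op 8 (git add b.txt): modified={a.txt, e.txt, f.txt} staged={b.txt}
After op 9 (git add f.txt): modified={a.txt, e.txt} staged={b.txt, f.txt}
After op 10 (git add e.txt): modified={a.txt} staged={b.txt, e.txt, f.txt}
After op 11 (git reset f.txt): modified={a.txt, f.txt} staged={b.txt, e.txt}
After op 12 (modify f.txt): modified={a.txt, f.txt} staged={b.txt, e.txt}
After op 13 (git add f.txt): modified={a.txt} staged={b.txt, e.txt, f.txt}
After op 14 (git add e.txt): modified={a.txt} staged={b.txt, e.txt, f.txt}
After op 15 (git commit): modified={a.txt} staged={none}
Final staged set: {none} -> count=0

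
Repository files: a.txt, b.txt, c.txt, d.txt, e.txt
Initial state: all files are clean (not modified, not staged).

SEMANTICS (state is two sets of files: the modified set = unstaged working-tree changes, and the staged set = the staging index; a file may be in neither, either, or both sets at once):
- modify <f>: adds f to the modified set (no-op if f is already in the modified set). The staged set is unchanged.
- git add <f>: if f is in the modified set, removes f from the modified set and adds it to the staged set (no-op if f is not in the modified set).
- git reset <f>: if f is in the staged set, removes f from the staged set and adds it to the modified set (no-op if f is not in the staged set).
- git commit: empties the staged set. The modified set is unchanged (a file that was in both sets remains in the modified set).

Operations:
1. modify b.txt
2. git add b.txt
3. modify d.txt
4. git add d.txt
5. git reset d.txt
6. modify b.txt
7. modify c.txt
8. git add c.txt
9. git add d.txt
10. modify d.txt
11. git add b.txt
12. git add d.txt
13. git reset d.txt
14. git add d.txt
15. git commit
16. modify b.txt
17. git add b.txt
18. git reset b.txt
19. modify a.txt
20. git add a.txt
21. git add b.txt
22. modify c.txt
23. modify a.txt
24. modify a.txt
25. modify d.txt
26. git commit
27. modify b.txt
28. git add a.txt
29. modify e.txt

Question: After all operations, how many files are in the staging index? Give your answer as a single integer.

After op 1 (modify b.txt): modified={b.txt} staged={none}
After op 2 (git add b.txt): modified={none} staged={b.txt}
After op 3 (modify d.txt): modified={d.txt} staged={b.txt}
After op 4 (git add d.txt): modified={none} staged={b.txt, d.txt}
After op 5 (git reset d.txt): modified={d.txt} staged={b.txt}
After op 6 (modify b.txt): modified={b.txt, d.txt} staged={b.txt}
After op 7 (modify c.txt): modified={b.txt, c.txt, d.txt} staged={b.txt}
After op 8 (git add c.txt): modified={b.txt, d.txt} staged={b.txt, c.txt}
After op 9 (git add d.txt): modified={b.txt} staged={b.txt, c.txt, d.txt}
After op 10 (modify d.txt): modified={b.txt, d.txt} staged={b.txt, c.txt, d.txt}
After op 11 (git add b.txt): modified={d.txt} staged={b.txt, c.txt, d.txt}
After op 12 (git add d.txt): modified={none} staged={b.txt, c.txt, d.txt}
After op 13 (git reset d.txt): modified={d.txt} staged={b.txt, c.txt}
After op 14 (git add d.txt): modified={none} staged={b.txt, c.txt, d.txt}
After op 15 (git commit): modified={none} staged={none}
After op 16 (modify b.txt): modified={b.txt} staged={none}
After op 17 (git add b.txt): modified={none} staged={b.txt}
After op 18 (git reset b.txt): modified={b.txt} staged={none}
After op 19 (modify a.txt): modified={a.txt, b.txt} staged={none}
After op 20 (git add a.txt): modified={b.txt} staged={a.txt}
After op 21 (git add b.txt): modified={none} staged={a.txt, b.txt}
After op 22 (modify c.txt): modified={c.txt} staged={a.txt, b.txt}
After op 23 (modify a.txt): modified={a.txt, c.txt} staged={a.txt, b.txt}
After op 24 (modify a.txt): modified={a.txt, c.txt} staged={a.txt, b.txt}
After op 25 (modify d.txt): modified={a.txt, c.txt, d.txt} staged={a.txt, b.txt}
After op 26 (git commit): modified={a.txt, c.txt, d.txt} staged={none}
After op 27 (modify b.txt): modified={a.txt, b.txt, c.txt, d.txt} staged={none}
After op 28 (git add a.txt): modified={b.txt, c.txt, d.txt} staged={a.txt}
After op 29 (modify e.txt): modified={b.txt, c.txt, d.txt, e.txt} staged={a.txt}
Final staged set: {a.txt} -> count=1

Answer: 1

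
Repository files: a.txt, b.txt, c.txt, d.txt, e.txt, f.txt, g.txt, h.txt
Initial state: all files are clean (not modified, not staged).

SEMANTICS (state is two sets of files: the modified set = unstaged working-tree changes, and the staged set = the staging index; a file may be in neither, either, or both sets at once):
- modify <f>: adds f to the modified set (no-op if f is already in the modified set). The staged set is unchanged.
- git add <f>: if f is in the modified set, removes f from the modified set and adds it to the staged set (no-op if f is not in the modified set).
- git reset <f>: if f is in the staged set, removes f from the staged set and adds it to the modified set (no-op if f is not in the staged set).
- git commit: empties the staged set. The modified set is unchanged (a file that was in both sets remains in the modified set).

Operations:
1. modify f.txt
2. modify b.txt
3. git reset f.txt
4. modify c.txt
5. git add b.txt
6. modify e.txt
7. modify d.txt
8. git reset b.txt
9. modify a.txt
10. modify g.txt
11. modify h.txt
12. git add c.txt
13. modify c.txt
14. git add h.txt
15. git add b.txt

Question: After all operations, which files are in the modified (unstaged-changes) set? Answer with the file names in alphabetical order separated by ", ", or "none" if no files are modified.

After op 1 (modify f.txt): modified={f.txt} staged={none}
After op 2 (modify b.txt): modified={b.txt, f.txt} staged={none}
After op 3 (git reset f.txt): modified={b.txt, f.txt} staged={none}
After op 4 (modify c.txt): modified={b.txt, c.txt, f.txt} staged={none}
After op 5 (git add b.txt): modified={c.txt, f.txt} staged={b.txt}
After op 6 (modify e.txt): modified={c.txt, e.txt, f.txt} staged={b.txt}
After op 7 (modify d.txt): modified={c.txt, d.txt, e.txt, f.txt} staged={b.txt}
After op 8 (git reset b.txt): modified={b.txt, c.txt, d.txt, e.txt, f.txt} staged={none}
After op 9 (modify a.txt): modified={a.txt, b.txt, c.txt, d.txt, e.txt, f.txt} staged={none}
After op 10 (modify g.txt): modified={a.txt, b.txt, c.txt, d.txt, e.txt, f.txt, g.txt} staged={none}
After op 11 (modify h.txt): modified={a.txt, b.txt, c.txt, d.txt, e.txt, f.txt, g.txt, h.txt} staged={none}
After op 12 (git add c.txt): modified={a.txt, b.txt, d.txt, e.txt, f.txt, g.txt, h.txt} staged={c.txt}
After op 13 (modify c.txt): modified={a.txt, b.txt, c.txt, d.txt, e.txt, f.txt, g.txt, h.txt} staged={c.txt}
After op 14 (git add h.txt): modified={a.txt, b.txt, c.txt, d.txt, e.txt, f.txt, g.txt} staged={c.txt, h.txt}
After op 15 (git add b.txt): modified={a.txt, c.txt, d.txt, e.txt, f.txt, g.txt} staged={b.txt, c.txt, h.txt}

Answer: a.txt, c.txt, d.txt, e.txt, f.txt, g.txt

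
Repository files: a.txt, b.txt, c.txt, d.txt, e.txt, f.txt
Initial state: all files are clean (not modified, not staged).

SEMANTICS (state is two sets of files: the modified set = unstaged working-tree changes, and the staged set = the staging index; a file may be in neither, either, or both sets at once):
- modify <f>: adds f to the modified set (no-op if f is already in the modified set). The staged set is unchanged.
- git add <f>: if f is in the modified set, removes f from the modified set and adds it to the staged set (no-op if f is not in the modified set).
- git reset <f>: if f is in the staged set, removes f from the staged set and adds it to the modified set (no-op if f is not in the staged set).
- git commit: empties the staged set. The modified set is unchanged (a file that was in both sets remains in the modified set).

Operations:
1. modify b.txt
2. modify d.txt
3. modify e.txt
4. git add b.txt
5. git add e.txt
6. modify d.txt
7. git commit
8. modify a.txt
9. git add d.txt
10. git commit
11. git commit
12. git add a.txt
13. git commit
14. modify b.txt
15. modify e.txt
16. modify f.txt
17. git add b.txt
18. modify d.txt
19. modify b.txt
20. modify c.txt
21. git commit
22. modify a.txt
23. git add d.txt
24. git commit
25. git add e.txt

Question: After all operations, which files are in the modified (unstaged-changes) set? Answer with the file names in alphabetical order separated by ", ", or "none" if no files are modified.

Answer: a.txt, b.txt, c.txt, f.txt

Derivation:
After op 1 (modify b.txt): modified={b.txt} staged={none}
After op 2 (modify d.txt): modified={b.txt, d.txt} staged={none}
After op 3 (modify e.txt): modified={b.txt, d.txt, e.txt} staged={none}
After op 4 (git add b.txt): modified={d.txt, e.txt} staged={b.txt}
After op 5 (git add e.txt): modified={d.txt} staged={b.txt, e.txt}
After op 6 (modify d.txt): modified={d.txt} staged={b.txt, e.txt}
After op 7 (git commit): modified={d.txt} staged={none}
After op 8 (modify a.txt): modified={a.txt, d.txt} staged={none}
After op 9 (git add d.txt): modified={a.txt} staged={d.txt}
After op 10 (git commit): modified={a.txt} staged={none}
After op 11 (git commit): modified={a.txt} staged={none}
After op 12 (git add a.txt): modified={none} staged={a.txt}
After op 13 (git commit): modified={none} staged={none}
After op 14 (modify b.txt): modified={b.txt} staged={none}
After op 15 (modify e.txt): modified={b.txt, e.txt} staged={none}
After op 16 (modify f.txt): modified={b.txt, e.txt, f.txt} staged={none}
After op 17 (git add b.txt): modified={e.txt, f.txt} staged={b.txt}
After op 18 (modify d.txt): modified={d.txt, e.txt, f.txt} staged={b.txt}
After op 19 (modify b.txt): modified={b.txt, d.txt, e.txt, f.txt} staged={b.txt}
After op 20 (modify c.txt): modified={b.txt, c.txt, d.txt, e.txt, f.txt} staged={b.txt}
After op 21 (git commit): modified={b.txt, c.txt, d.txt, e.txt, f.txt} staged={none}
After op 22 (modify a.txt): modified={a.txt, b.txt, c.txt, d.txt, e.txt, f.txt} staged={none}
After op 23 (git add d.txt): modified={a.txt, b.txt, c.txt, e.txt, f.txt} staged={d.txt}
After op 24 (git commit): modified={a.txt, b.txt, c.txt, e.txt, f.txt} staged={none}
After op 25 (git add e.txt): modified={a.txt, b.txt, c.txt, f.txt} staged={e.txt}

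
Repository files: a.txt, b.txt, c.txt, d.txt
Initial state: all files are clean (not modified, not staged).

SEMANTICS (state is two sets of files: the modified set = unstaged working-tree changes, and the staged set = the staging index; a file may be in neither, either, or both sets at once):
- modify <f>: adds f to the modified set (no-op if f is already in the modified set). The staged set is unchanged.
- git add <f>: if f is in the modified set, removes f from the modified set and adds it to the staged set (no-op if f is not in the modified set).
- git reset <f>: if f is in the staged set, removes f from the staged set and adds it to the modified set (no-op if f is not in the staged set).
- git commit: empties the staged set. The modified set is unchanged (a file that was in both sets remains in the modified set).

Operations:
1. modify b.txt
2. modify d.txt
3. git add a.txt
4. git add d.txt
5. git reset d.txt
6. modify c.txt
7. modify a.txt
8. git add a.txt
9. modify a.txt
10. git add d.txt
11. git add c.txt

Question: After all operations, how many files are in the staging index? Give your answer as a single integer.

After op 1 (modify b.txt): modified={b.txt} staged={none}
After op 2 (modify d.txt): modified={b.txt, d.txt} staged={none}
After op 3 (git add a.txt): modified={b.txt, d.txt} staged={none}
After op 4 (git add d.txt): modified={b.txt} staged={d.txt}
After op 5 (git reset d.txt): modified={b.txt, d.txt} staged={none}
After op 6 (modify c.txt): modified={b.txt, c.txt, d.txt} staged={none}
After op 7 (modify a.txt): modified={a.txt, b.txt, c.txt, d.txt} staged={none}
After op 8 (git add a.txt): modified={b.txt, c.txt, d.txt} staged={a.txt}
After op 9 (modify a.txt): modified={a.txt, b.txt, c.txt, d.txt} staged={a.txt}
After op 10 (git add d.txt): modified={a.txt, b.txt, c.txt} staged={a.txt, d.txt}
After op 11 (git add c.txt): modified={a.txt, b.txt} staged={a.txt, c.txt, d.txt}
Final staged set: {a.txt, c.txt, d.txt} -> count=3

Answer: 3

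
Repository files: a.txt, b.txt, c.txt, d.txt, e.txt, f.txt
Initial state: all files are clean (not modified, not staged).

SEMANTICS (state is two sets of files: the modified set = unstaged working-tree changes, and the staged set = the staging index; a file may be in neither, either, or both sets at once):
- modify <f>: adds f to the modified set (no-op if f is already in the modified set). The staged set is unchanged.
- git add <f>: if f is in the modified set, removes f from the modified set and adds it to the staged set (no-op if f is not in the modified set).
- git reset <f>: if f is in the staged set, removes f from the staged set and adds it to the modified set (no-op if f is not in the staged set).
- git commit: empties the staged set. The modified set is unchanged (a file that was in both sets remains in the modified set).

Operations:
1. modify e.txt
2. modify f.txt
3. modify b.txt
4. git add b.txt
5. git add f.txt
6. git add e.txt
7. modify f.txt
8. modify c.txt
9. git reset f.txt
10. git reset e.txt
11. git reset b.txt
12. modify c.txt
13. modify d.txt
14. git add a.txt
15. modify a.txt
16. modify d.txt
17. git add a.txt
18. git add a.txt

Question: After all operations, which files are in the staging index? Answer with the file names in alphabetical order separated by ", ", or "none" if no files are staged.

After op 1 (modify e.txt): modified={e.txt} staged={none}
After op 2 (modify f.txt): modified={e.txt, f.txt} staged={none}
After op 3 (modify b.txt): modified={b.txt, e.txt, f.txt} staged={none}
After op 4 (git add b.txt): modified={e.txt, f.txt} staged={b.txt}
After op 5 (git add f.txt): modified={e.txt} staged={b.txt, f.txt}
After op 6 (git add e.txt): modified={none} staged={b.txt, e.txt, f.txt}
After op 7 (modify f.txt): modified={f.txt} staged={b.txt, e.txt, f.txt}
After op 8 (modify c.txt): modified={c.txt, f.txt} staged={b.txt, e.txt, f.txt}
After op 9 (git reset f.txt): modified={c.txt, f.txt} staged={b.txt, e.txt}
After op 10 (git reset e.txt): modified={c.txt, e.txt, f.txt} staged={b.txt}
After op 11 (git reset b.txt): modified={b.txt, c.txt, e.txt, f.txt} staged={none}
After op 12 (modify c.txt): modified={b.txt, c.txt, e.txt, f.txt} staged={none}
After op 13 (modify d.txt): modified={b.txt, c.txt, d.txt, e.txt, f.txt} staged={none}
After op 14 (git add a.txt): modified={b.txt, c.txt, d.txt, e.txt, f.txt} staged={none}
After op 15 (modify a.txt): modified={a.txt, b.txt, c.txt, d.txt, e.txt, f.txt} staged={none}
After op 16 (modify d.txt): modified={a.txt, b.txt, c.txt, d.txt, e.txt, f.txt} staged={none}
After op 17 (git add a.txt): modified={b.txt, c.txt, d.txt, e.txt, f.txt} staged={a.txt}
After op 18 (git add a.txt): modified={b.txt, c.txt, d.txt, e.txt, f.txt} staged={a.txt}

Answer: a.txt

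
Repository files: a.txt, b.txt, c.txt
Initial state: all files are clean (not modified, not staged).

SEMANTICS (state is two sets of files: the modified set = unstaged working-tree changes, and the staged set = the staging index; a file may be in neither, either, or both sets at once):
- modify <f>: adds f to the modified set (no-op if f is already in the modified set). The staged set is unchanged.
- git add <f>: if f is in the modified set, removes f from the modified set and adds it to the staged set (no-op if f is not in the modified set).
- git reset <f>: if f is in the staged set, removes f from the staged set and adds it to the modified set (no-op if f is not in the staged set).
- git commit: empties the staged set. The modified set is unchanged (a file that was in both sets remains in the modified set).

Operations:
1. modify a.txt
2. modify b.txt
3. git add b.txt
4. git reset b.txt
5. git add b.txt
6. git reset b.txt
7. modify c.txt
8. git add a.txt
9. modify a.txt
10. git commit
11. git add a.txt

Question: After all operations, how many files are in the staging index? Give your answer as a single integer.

After op 1 (modify a.txt): modified={a.txt} staged={none}
After op 2 (modify b.txt): modified={a.txt, b.txt} staged={none}
After op 3 (git add b.txt): modified={a.txt} staged={b.txt}
After op 4 (git reset b.txt): modified={a.txt, b.txt} staged={none}
After op 5 (git add b.txt): modified={a.txt} staged={b.txt}
After op 6 (git reset b.txt): modified={a.txt, b.txt} staged={none}
After op 7 (modify c.txt): modified={a.txt, b.txt, c.txt} staged={none}
After op 8 (git add a.txt): modified={b.txt, c.txt} staged={a.txt}
After op 9 (modify a.txt): modified={a.txt, b.txt, c.txt} staged={a.txt}
After op 10 (git commit): modified={a.txt, b.txt, c.txt} staged={none}
After op 11 (git add a.txt): modified={b.txt, c.txt} staged={a.txt}
Final staged set: {a.txt} -> count=1

Answer: 1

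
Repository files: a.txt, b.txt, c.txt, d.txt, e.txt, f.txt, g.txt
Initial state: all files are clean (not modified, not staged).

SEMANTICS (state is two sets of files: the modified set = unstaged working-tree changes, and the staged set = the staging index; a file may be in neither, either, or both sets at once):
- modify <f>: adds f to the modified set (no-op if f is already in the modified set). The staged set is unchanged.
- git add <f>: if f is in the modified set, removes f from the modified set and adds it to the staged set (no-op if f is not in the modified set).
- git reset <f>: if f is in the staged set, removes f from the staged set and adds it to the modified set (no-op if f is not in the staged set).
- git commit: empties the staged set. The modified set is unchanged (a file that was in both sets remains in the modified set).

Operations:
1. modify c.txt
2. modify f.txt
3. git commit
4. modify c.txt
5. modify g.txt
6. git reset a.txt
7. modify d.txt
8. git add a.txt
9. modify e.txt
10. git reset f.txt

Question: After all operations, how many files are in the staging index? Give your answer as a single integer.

After op 1 (modify c.txt): modified={c.txt} staged={none}
After op 2 (modify f.txt): modified={c.txt, f.txt} staged={none}
After op 3 (git commit): modified={c.txt, f.txt} staged={none}
After op 4 (modify c.txt): modified={c.txt, f.txt} staged={none}
After op 5 (modify g.txt): modified={c.txt, f.txt, g.txt} staged={none}
After op 6 (git reset a.txt): modified={c.txt, f.txt, g.txt} staged={none}
After op 7 (modify d.txt): modified={c.txt, d.txt, f.txt, g.txt} staged={none}
After op 8 (git add a.txt): modified={c.txt, d.txt, f.txt, g.txt} staged={none}
After op 9 (modify e.txt): modified={c.txt, d.txt, e.txt, f.txt, g.txt} staged={none}
After op 10 (git reset f.txt): modified={c.txt, d.txt, e.txt, f.txt, g.txt} staged={none}
Final staged set: {none} -> count=0

Answer: 0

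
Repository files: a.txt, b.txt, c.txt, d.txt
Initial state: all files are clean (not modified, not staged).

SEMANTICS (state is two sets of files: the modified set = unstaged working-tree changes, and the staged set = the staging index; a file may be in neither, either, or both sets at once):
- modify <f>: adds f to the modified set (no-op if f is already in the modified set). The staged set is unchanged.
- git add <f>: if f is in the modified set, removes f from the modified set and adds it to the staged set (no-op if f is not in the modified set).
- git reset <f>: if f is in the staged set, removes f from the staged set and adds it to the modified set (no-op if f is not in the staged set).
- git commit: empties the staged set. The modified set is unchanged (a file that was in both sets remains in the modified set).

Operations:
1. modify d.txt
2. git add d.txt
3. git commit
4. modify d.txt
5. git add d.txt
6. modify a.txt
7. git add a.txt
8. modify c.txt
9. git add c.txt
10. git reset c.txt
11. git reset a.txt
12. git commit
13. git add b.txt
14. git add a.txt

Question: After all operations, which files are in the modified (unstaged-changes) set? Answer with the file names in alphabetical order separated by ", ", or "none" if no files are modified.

After op 1 (modify d.txt): modified={d.txt} staged={none}
After op 2 (git add d.txt): modified={none} staged={d.txt}
After op 3 (git commit): modified={none} staged={none}
After op 4 (modify d.txt): modified={d.txt} staged={none}
After op 5 (git add d.txt): modified={none} staged={d.txt}
After op 6 (modify a.txt): modified={a.txt} staged={d.txt}
After op 7 (git add a.txt): modified={none} staged={a.txt, d.txt}
After op 8 (modify c.txt): modified={c.txt} staged={a.txt, d.txt}
After op 9 (git add c.txt): modified={none} staged={a.txt, c.txt, d.txt}
After op 10 (git reset c.txt): modified={c.txt} staged={a.txt, d.txt}
After op 11 (git reset a.txt): modified={a.txt, c.txt} staged={d.txt}
After op 12 (git commit): modified={a.txt, c.txt} staged={none}
After op 13 (git add b.txt): modified={a.txt, c.txt} staged={none}
After op 14 (git add a.txt): modified={c.txt} staged={a.txt}

Answer: c.txt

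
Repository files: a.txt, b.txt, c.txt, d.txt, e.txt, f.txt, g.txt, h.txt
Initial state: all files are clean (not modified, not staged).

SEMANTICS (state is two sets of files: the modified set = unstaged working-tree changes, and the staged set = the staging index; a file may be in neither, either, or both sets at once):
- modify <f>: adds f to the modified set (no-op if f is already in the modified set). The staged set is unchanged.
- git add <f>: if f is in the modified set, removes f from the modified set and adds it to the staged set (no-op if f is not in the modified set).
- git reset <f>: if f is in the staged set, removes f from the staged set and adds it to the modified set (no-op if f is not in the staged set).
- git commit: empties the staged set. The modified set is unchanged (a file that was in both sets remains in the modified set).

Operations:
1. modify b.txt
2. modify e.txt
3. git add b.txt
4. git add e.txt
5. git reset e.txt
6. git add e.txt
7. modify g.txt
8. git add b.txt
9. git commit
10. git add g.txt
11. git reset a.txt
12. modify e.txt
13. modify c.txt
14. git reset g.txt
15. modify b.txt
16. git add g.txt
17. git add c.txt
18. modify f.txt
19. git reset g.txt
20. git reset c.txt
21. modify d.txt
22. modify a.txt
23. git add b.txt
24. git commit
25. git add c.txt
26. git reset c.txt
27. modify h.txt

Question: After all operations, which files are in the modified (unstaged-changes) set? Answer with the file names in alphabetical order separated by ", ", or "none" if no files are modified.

After op 1 (modify b.txt): modified={b.txt} staged={none}
After op 2 (modify e.txt): modified={b.txt, e.txt} staged={none}
After op 3 (git add b.txt): modified={e.txt} staged={b.txt}
After op 4 (git add e.txt): modified={none} staged={b.txt, e.txt}
After op 5 (git reset e.txt): modified={e.txt} staged={b.txt}
After op 6 (git add e.txt): modified={none} staged={b.txt, e.txt}
After op 7 (modify g.txt): modified={g.txt} staged={b.txt, e.txt}
After op 8 (git add b.txt): modified={g.txt} staged={b.txt, e.txt}
After op 9 (git commit): modified={g.txt} staged={none}
After op 10 (git add g.txt): modified={none} staged={g.txt}
After op 11 (git reset a.txt): modified={none} staged={g.txt}
After op 12 (modify e.txt): modified={e.txt} staged={g.txt}
After op 13 (modify c.txt): modified={c.txt, e.txt} staged={g.txt}
After op 14 (git reset g.txt): modified={c.txt, e.txt, g.txt} staged={none}
After op 15 (modify b.txt): modified={b.txt, c.txt, e.txt, g.txt} staged={none}
After op 16 (git add g.txt): modified={b.txt, c.txt, e.txt} staged={g.txt}
After op 17 (git add c.txt): modified={b.txt, e.txt} staged={c.txt, g.txt}
After op 18 (modify f.txt): modified={b.txt, e.txt, f.txt} staged={c.txt, g.txt}
After op 19 (git reset g.txt): modified={b.txt, e.txt, f.txt, g.txt} staged={c.txt}
After op 20 (git reset c.txt): modified={b.txt, c.txt, e.txt, f.txt, g.txt} staged={none}
After op 21 (modify d.txt): modified={b.txt, c.txt, d.txt, e.txt, f.txt, g.txt} staged={none}
After op 22 (modify a.txt): modified={a.txt, b.txt, c.txt, d.txt, e.txt, f.txt, g.txt} staged={none}
After op 23 (git add b.txt): modified={a.txt, c.txt, d.txt, e.txt, f.txt, g.txt} staged={b.txt}
After op 24 (git commit): modified={a.txt, c.txt, d.txt, e.txt, f.txt, g.txt} staged={none}
After op 25 (git add c.txt): modified={a.txt, d.txt, e.txt, f.txt, g.txt} staged={c.txt}
After op 26 (git reset c.txt): modified={a.txt, c.txt, d.txt, e.txt, f.txt, g.txt} staged={none}
After op 27 (modify h.txt): modified={a.txt, c.txt, d.txt, e.txt, f.txt, g.txt, h.txt} staged={none}

Answer: a.txt, c.txt, d.txt, e.txt, f.txt, g.txt, h.txt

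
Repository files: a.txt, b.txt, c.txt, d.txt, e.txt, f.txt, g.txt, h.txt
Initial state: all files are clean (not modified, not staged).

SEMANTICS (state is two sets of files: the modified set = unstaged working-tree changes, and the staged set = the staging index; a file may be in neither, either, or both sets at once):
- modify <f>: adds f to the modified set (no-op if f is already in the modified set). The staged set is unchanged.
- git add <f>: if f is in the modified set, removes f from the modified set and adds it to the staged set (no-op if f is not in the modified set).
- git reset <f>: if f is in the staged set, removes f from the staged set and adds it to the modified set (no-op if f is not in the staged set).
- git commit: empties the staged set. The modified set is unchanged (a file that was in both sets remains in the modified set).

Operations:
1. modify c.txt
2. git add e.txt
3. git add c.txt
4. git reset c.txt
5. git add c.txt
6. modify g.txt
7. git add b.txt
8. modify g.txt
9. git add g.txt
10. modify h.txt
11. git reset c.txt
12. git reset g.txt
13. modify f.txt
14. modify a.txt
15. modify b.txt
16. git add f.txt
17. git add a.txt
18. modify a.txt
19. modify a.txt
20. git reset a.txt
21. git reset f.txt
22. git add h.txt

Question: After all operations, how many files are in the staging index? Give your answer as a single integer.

After op 1 (modify c.txt): modified={c.txt} staged={none}
After op 2 (git add e.txt): modified={c.txt} staged={none}
After op 3 (git add c.txt): modified={none} staged={c.txt}
After op 4 (git reset c.txt): modified={c.txt} staged={none}
After op 5 (git add c.txt): modified={none} staged={c.txt}
After op 6 (modify g.txt): modified={g.txt} staged={c.txt}
After op 7 (git add b.txt): modified={g.txt} staged={c.txt}
After op 8 (modify g.txt): modified={g.txt} staged={c.txt}
After op 9 (git add g.txt): modified={none} staged={c.txt, g.txt}
After op 10 (modify h.txt): modified={h.txt} staged={c.txt, g.txt}
After op 11 (git reset c.txt): modified={c.txt, h.txt} staged={g.txt}
After op 12 (git reset g.txt): modified={c.txt, g.txt, h.txt} staged={none}
After op 13 (modify f.txt): modified={c.txt, f.txt, g.txt, h.txt} staged={none}
After op 14 (modify a.txt): modified={a.txt, c.txt, f.txt, g.txt, h.txt} staged={none}
After op 15 (modify b.txt): modified={a.txt, b.txt, c.txt, f.txt, g.txt, h.txt} staged={none}
After op 16 (git add f.txt): modified={a.txt, b.txt, c.txt, g.txt, h.txt} staged={f.txt}
After op 17 (git add a.txt): modified={b.txt, c.txt, g.txt, h.txt} staged={a.txt, f.txt}
After op 18 (modify a.txt): modified={a.txt, b.txt, c.txt, g.txt, h.txt} staged={a.txt, f.txt}
After op 19 (modify a.txt): modified={a.txt, b.txt, c.txt, g.txt, h.txt} staged={a.txt, f.txt}
After op 20 (git reset a.txt): modified={a.txt, b.txt, c.txt, g.txt, h.txt} staged={f.txt}
After op 21 (git reset f.txt): modified={a.txt, b.txt, c.txt, f.txt, g.txt, h.txt} staged={none}
After op 22 (git add h.txt): modified={a.txt, b.txt, c.txt, f.txt, g.txt} staged={h.txt}
Final staged set: {h.txt} -> count=1

Answer: 1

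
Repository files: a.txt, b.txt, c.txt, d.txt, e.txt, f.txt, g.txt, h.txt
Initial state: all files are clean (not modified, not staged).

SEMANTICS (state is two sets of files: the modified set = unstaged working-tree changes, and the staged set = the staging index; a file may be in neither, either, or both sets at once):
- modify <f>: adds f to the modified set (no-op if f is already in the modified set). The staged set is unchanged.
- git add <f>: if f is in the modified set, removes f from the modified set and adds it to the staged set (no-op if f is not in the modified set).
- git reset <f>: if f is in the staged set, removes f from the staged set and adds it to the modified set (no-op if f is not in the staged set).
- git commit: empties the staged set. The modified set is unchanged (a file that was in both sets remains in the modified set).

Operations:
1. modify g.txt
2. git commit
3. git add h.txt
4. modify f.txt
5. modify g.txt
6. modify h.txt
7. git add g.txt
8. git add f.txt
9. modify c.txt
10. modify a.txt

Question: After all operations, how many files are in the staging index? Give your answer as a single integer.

Answer: 2

Derivation:
After op 1 (modify g.txt): modified={g.txt} staged={none}
After op 2 (git commit): modified={g.txt} staged={none}
After op 3 (git add h.txt): modified={g.txt} staged={none}
After op 4 (modify f.txt): modified={f.txt, g.txt} staged={none}
After op 5 (modify g.txt): modified={f.txt, g.txt} staged={none}
After op 6 (modify h.txt): modified={f.txt, g.txt, h.txt} staged={none}
After op 7 (git add g.txt): modified={f.txt, h.txt} staged={g.txt}
After op 8 (git add f.txt): modified={h.txt} staged={f.txt, g.txt}
After op 9 (modify c.txt): modified={c.txt, h.txt} staged={f.txt, g.txt}
After op 10 (modify a.txt): modified={a.txt, c.txt, h.txt} staged={f.txt, g.txt}
Final staged set: {f.txt, g.txt} -> count=2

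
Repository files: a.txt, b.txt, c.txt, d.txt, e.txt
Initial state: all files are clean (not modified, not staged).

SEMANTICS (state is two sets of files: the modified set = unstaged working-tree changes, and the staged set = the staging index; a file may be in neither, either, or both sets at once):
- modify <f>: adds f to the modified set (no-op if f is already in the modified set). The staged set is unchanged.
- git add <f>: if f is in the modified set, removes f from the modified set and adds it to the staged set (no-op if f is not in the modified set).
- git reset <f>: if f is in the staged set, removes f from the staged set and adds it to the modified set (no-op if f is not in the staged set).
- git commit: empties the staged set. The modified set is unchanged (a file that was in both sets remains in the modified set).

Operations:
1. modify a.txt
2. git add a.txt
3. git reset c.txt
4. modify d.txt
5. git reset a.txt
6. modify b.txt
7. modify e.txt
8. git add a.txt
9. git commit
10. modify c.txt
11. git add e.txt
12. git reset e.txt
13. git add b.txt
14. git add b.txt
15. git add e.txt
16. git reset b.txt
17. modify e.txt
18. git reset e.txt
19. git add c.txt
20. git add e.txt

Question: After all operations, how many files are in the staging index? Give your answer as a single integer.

Answer: 2

Derivation:
After op 1 (modify a.txt): modified={a.txt} staged={none}
After op 2 (git add a.txt): modified={none} staged={a.txt}
After op 3 (git reset c.txt): modified={none} staged={a.txt}
After op 4 (modify d.txt): modified={d.txt} staged={a.txt}
After op 5 (git reset a.txt): modified={a.txt, d.txt} staged={none}
After op 6 (modify b.txt): modified={a.txt, b.txt, d.txt} staged={none}
After op 7 (modify e.txt): modified={a.txt, b.txt, d.txt, e.txt} staged={none}
After op 8 (git add a.txt): modified={b.txt, d.txt, e.txt} staged={a.txt}
After op 9 (git commit): modified={b.txt, d.txt, e.txt} staged={none}
After op 10 (modify c.txt): modified={b.txt, c.txt, d.txt, e.txt} staged={none}
After op 11 (git add e.txt): modified={b.txt, c.txt, d.txt} staged={e.txt}
After op 12 (git reset e.txt): modified={b.txt, c.txt, d.txt, e.txt} staged={none}
After op 13 (git add b.txt): modified={c.txt, d.txt, e.txt} staged={b.txt}
After op 14 (git add b.txt): modified={c.txt, d.txt, e.txt} staged={b.txt}
After op 15 (git add e.txt): modified={c.txt, d.txt} staged={b.txt, e.txt}
After op 16 (git reset b.txt): modified={b.txt, c.txt, d.txt} staged={e.txt}
After op 17 (modify e.txt): modified={b.txt, c.txt, d.txt, e.txt} staged={e.txt}
After op 18 (git reset e.txt): modified={b.txt, c.txt, d.txt, e.txt} staged={none}
After op 19 (git add c.txt): modified={b.txt, d.txt, e.txt} staged={c.txt}
After op 20 (git add e.txt): modified={b.txt, d.txt} staged={c.txt, e.txt}
Final staged set: {c.txt, e.txt} -> count=2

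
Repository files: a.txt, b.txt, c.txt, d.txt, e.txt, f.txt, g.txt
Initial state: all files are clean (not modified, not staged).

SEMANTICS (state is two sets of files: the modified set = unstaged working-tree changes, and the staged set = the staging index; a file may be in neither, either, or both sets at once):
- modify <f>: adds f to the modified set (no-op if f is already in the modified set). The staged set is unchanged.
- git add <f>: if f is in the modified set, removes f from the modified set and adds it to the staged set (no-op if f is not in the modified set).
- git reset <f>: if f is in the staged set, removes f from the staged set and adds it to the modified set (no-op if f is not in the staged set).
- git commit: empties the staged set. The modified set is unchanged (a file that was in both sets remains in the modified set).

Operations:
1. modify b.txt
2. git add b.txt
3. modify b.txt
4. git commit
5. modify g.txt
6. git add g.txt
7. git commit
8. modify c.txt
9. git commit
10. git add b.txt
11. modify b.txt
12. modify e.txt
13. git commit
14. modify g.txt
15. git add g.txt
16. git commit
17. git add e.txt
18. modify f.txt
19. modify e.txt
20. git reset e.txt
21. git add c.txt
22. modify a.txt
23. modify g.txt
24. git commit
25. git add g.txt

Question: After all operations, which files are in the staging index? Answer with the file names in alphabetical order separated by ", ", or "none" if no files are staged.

After op 1 (modify b.txt): modified={b.txt} staged={none}
After op 2 (git add b.txt): modified={none} staged={b.txt}
After op 3 (modify b.txt): modified={b.txt} staged={b.txt}
After op 4 (git commit): modified={b.txt} staged={none}
After op 5 (modify g.txt): modified={b.txt, g.txt} staged={none}
After op 6 (git add g.txt): modified={b.txt} staged={g.txt}
After op 7 (git commit): modified={b.txt} staged={none}
After op 8 (modify c.txt): modified={b.txt, c.txt} staged={none}
After op 9 (git commit): modified={b.txt, c.txt} staged={none}
After op 10 (git add b.txt): modified={c.txt} staged={b.txt}
After op 11 (modify b.txt): modified={b.txt, c.txt} staged={b.txt}
After op 12 (modify e.txt): modified={b.txt, c.txt, e.txt} staged={b.txt}
After op 13 (git commit): modified={b.txt, c.txt, e.txt} staged={none}
After op 14 (modify g.txt): modified={b.txt, c.txt, e.txt, g.txt} staged={none}
After op 15 (git add g.txt): modified={b.txt, c.txt, e.txt} staged={g.txt}
After op 16 (git commit): modified={b.txt, c.txt, e.txt} staged={none}
After op 17 (git add e.txt): modified={b.txt, c.txt} staged={e.txt}
After op 18 (modify f.txt): modified={b.txt, c.txt, f.txt} staged={e.txt}
After op 19 (modify e.txt): modified={b.txt, c.txt, e.txt, f.txt} staged={e.txt}
After op 20 (git reset e.txt): modified={b.txt, c.txt, e.txt, f.txt} staged={none}
After op 21 (git add c.txt): modified={b.txt, e.txt, f.txt} staged={c.txt}
After op 22 (modify a.txt): modified={a.txt, b.txt, e.txt, f.txt} staged={c.txt}
After op 23 (modify g.txt): modified={a.txt, b.txt, e.txt, f.txt, g.txt} staged={c.txt}
After op 24 (git commit): modified={a.txt, b.txt, e.txt, f.txt, g.txt} staged={none}
After op 25 (git add g.txt): modified={a.txt, b.txt, e.txt, f.txt} staged={g.txt}

Answer: g.txt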